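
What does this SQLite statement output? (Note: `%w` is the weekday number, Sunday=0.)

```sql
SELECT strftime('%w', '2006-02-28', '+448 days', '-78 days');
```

First apply '+448 days', '-78 days': 2006-02-28 → 2007-03-05.
2007-03-05 is a Monday; with Sunday=0 that is 1.

1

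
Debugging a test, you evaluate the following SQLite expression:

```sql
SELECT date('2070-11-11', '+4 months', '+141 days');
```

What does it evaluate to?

Adding +4 months to 2070-11-11 gives 2071-03-11.
Applying '+141 days' to 2071-03-11: counting 141 days forward gives 2071-07-30.

2071-07-30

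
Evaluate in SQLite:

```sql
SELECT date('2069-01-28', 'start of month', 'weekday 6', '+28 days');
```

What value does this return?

2069-02-02

`start of month` rewinds 2069-01-28 to 2069-01-01.
`weekday 6` advances to the next Saturday; 2069-01-01 is a Tuesday, so it moves forward to 2069-01-05.
January 2069 has 31 days; 26 remain after the 5th, so 27 days reach 2069-02-01.
Advancing 1 more day within February lands on 2069-02-02.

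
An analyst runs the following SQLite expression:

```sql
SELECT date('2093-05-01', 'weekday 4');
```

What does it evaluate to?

2093-05-07

`weekday 4` advances to the next Thursday; 2093-05-01 is a Friday, so it moves forward to 2093-05-07.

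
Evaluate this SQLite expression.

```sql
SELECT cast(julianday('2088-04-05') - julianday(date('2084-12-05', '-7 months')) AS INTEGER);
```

1431

Adding -7 months to 2084-12-05 gives 2084-05-05.
26 days remain in May 2084 after the 5th (31 − 5).
Full months from June 2084 through March 2088 contribute their day counts.
Then 5 days into April 2088.
Total: 26 + 30 + 31 + 31 + 30 + 31 + 30 + 31 + 31 + 28 + 31 + 30 + 31 + 30 + 31 + 31 + 30 + 31 + 30 + 31 + 31 + 28 + 31 + 30 + 31 + 30 + 31 + 31 + 30 + 31 + 30 + 31 + 31 + 28 + 31 + 30 + 31 + 30 + 31 + 31 + 30 + 31 + 30 + 31 + 31 + 29 + 31 + 5 = 1431.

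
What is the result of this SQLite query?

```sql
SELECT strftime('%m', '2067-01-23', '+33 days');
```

02

First apply '+33 days': 2067-01-23 → 2067-02-25.
`%m` extracts the 2-digit month (01-12): 02.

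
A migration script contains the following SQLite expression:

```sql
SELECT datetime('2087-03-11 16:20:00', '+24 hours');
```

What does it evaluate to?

+24 hours from 2087-03-11 16:20:00 is 2087-03-12 16:20:00 (crosses midnight).

2087-03-12 16:20:00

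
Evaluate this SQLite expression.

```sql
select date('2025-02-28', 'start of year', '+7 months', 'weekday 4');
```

`start of year` rewinds 2025-02-28 to 2025-01-01.
Adding +7 months to 2025-01-01 gives 2025-08-01.
`weekday 4` advances to the next Thursday; 2025-08-01 is a Friday, so it moves forward to 2025-08-07.

2025-08-07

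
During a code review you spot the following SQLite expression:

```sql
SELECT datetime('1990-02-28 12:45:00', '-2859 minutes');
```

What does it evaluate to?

1990-02-26 13:06:00

2859 minutes = 47h 39m; -2859 minutes from 1990-02-28 12:45:00 is 1990-02-26 13:06:00 (crosses midnight).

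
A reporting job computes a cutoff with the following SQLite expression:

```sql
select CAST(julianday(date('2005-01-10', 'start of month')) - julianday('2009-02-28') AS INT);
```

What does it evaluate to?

-1519

`start of month` rewinds 2005-01-10 to 2005-01-01.
30 days remain in January 2005 after the 1st (31 − 1).
Full months from February 2005 through January 2009 contribute their day counts.
Then 28 days into February 2009.
Total: 30 + 28 + 31 + 30 + 31 + 30 + 31 + 31 + 30 + 31 + 30 + 31 + 31 + 28 + 31 + 30 + 31 + 30 + 31 + 31 + 30 + 31 + 30 + 31 + 31 + 28 + 31 + 30 + 31 + 30 + 31 + 31 + 30 + 31 + 30 + 31 + 31 + 29 + 31 + 30 + 31 + 30 + 31 + 31 + 30 + 31 + 30 + 31 + 31 + 28 = 1519.
The subtraction is earlier − later, so the result is −1519 → -1519.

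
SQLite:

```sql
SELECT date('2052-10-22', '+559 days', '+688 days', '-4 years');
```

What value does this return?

Applying '+559 days' to 2052-10-22: counting 559 days forward gives 2054-05-04.
Applying '+688 days' to 2054-05-04: counting 688 days forward gives 2056-03-22.
Adding -4 years to 2056-03-22 gives 2052-03-22.

2052-03-22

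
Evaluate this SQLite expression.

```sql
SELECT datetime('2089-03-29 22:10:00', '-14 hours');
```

-14 hours from 2089-03-29 22:10:00 is 2089-03-29 08:10:00.

2089-03-29 08:10:00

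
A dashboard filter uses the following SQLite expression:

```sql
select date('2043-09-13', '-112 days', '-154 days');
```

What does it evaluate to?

Applying '-112 days' to 2043-09-13: counting 112 days back gives 2043-05-24.
Applying '-154 days' to 2043-05-24: counting 154 days back gives 2042-12-21.

2042-12-21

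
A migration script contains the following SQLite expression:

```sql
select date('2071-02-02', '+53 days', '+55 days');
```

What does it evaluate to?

Applying '+53 days' to 2071-02-02: counting 53 days forward gives 2071-03-27.
Applying '+55 days' to 2071-03-27: counting 55 days forward gives 2071-05-21.

2071-05-21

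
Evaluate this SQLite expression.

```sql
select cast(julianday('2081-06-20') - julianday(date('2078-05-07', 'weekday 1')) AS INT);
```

1138

`weekday 1` advances to the next Monday; 2078-05-07 is a Saturday, so it moves forward to 2078-05-09.
22 days remain in May 2078 after the 9th (31 − 9).
Full months from June 2078 through May 2081 contribute their day counts.
Then 20 days into June 2081.
Total: 22 + 30 + 31 + 31 + 30 + 31 + 30 + 31 + 31 + 28 + 31 + 30 + 31 + 30 + 31 + 31 + 30 + 31 + 30 + 31 + 31 + 29 + 31 + 30 + 31 + 30 + 31 + 31 + 30 + 31 + 30 + 31 + 31 + 28 + 31 + 30 + 31 + 20 = 1138.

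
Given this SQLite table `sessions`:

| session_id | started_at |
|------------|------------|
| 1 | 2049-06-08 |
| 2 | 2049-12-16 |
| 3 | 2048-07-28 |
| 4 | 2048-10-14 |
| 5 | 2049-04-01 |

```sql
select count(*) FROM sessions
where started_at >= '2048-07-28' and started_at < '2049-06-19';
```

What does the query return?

4

Rows in [2048-07-28, 2049-06-19): 2049-06-08, 2048-07-28, 2048-10-14, 2049-04-01 → 4 rows.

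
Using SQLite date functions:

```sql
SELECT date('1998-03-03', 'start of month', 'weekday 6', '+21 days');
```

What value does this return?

`start of month` rewinds 1998-03-03 to 1998-03-01.
`weekday 6` advances to the next Saturday; 1998-03-01 is a Sunday, so it moves forward to 1998-03-07.
Advancing 21 more days within March lands on 1998-03-28.

1998-03-28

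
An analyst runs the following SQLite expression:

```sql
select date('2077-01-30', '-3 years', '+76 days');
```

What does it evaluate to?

2074-04-16

Adding -3 years to 2077-01-30 gives 2074-01-30.
Applying '+76 days' to 2074-01-30: counting 76 days forward gives 2074-04-16.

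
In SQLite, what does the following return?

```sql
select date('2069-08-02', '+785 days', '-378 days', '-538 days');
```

Applying '+785 days' to 2069-08-02: counting 785 days forward gives 2071-09-26.
Applying '-378 days' to 2071-09-26: counting 378 days back gives 2070-09-13.
Applying '-538 days' to 2070-09-13: counting 538 days back gives 2069-03-24.

2069-03-24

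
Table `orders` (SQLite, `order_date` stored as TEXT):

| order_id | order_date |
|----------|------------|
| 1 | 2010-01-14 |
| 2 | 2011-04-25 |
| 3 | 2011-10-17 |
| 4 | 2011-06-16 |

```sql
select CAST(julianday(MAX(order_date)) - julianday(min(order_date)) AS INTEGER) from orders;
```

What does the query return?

MIN = 2010-01-14, MAX = 2011-10-17.
17 days remain in January 2010 after the 14th (31 − 14).
Full months from February 2010 through September 2011 contribute their day counts.
Then 17 days into October 2011.
Total: 17 + 28 + 31 + 30 + 31 + 30 + 31 + 31 + 30 + 31 + 30 + 31 + 31 + 28 + 31 + 30 + 31 + 30 + 31 + 31 + 30 + 17 = 641.

641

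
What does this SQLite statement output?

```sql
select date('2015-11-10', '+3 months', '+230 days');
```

Adding +3 months to 2015-11-10 gives 2016-02-10.
Applying '+230 days' to 2016-02-10: counting 230 days forward gives 2016-09-27.

2016-09-27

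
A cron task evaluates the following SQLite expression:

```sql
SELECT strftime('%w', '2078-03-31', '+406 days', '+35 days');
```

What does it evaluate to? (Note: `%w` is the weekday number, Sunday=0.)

4

First apply '+406 days', '+35 days': 2078-03-31 → 2079-06-15.
2079-06-15 is a Thursday; with Sunday=0 that is 4.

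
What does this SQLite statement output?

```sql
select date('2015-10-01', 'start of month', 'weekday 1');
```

`start of month` rewinds 2015-10-01 to 2015-10-01.
`weekday 1` advances to the next Monday; 2015-10-01 is a Thursday, so it moves forward to 2015-10-05.

2015-10-05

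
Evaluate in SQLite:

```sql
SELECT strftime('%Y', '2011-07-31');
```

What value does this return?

2011

`%Y` extracts the 4-digit year: 2011.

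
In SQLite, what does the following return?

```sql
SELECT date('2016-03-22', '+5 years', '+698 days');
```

2023-02-18

Adding +5 years to 2016-03-22 gives 2021-03-22.
Applying '+698 days' to 2021-03-22: counting 698 days forward gives 2023-02-18.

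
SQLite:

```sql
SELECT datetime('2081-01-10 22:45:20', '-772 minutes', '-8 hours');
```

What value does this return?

2081-01-10 01:53:20

772 minutes = 12h 52m; -772 minutes from 2081-01-10 22:45:20 is 2081-01-10 09:53:20.
-8 hours from 2081-01-10 09:53:20 is 2081-01-10 01:53:20.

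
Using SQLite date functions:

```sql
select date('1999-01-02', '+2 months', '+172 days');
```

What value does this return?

Adding +2 months to 1999-01-02 gives 1999-03-02.
Applying '+172 days' to 1999-03-02: counting 172 days forward gives 1999-08-21.

1999-08-21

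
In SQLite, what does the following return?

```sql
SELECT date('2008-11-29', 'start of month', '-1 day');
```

2008-10-31

`start of month` rewinds 2008-11-29 to 2008-11-01.
Going back 1 day from 2008-11-01 reaches 2008-10-31 (last day of October, 31 days).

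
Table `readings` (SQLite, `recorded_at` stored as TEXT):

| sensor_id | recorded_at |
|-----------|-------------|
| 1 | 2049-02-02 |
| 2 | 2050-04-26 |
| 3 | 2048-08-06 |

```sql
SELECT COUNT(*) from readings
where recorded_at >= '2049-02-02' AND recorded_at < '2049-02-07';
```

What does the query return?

Rows in [2049-02-02, 2049-02-07): 2049-02-02 → 1 row.

1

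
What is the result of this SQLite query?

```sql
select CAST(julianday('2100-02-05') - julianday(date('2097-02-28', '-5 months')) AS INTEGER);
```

1225

Adding -5 months to 2097-02-28 gives 2096-09-28.
2 days remain in September 2096 after the 28th (30 − 28).
Full months from October 2096 through January 2100 contribute their day counts.
Then 5 days into February 2100.
Total: 2 + 31 + 30 + 31 + 31 + 28 + 31 + 30 + 31 + 30 + 31 + 31 + 30 + 31 + 30 + 31 + 31 + 28 + 31 + 30 + 31 + 30 + 31 + 31 + 30 + 31 + 30 + 31 + 31 + 28 + 31 + 30 + 31 + 30 + 31 + 31 + 30 + 31 + 30 + 31 + 31 + 5 = 1225.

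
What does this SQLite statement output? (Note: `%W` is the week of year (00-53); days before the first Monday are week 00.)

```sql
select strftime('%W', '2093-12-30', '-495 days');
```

33

First apply '-495 days': 2093-12-30 → 2092-08-22.
2092-08-22 is a Friday. SQLite's %W counts Mondays since the year started; the result is 33.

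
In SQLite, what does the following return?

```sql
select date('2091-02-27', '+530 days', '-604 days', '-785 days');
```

Applying '+530 days' to 2091-02-27: counting 530 days forward gives 2092-08-10.
Applying '-604 days' to 2092-08-10: counting 604 days back gives 2090-12-15.
Applying '-785 days' to 2090-12-15: counting 785 days back gives 2088-10-21.

2088-10-21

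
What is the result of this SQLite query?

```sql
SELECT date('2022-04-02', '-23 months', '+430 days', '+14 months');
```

Adding -23 months to 2022-04-02 gives 2020-05-02.
Applying '+430 days' to 2020-05-02: counting 430 days forward gives 2021-07-06.
Adding +14 months to 2021-07-06 gives 2022-09-06.

2022-09-06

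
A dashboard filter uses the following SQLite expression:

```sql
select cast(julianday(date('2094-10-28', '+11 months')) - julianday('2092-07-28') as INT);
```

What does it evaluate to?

Adding +11 months to 2094-10-28 gives 2095-09-28.
3 days remain in July 2092 after the 28th (31 − 28).
Full months from August 2092 through August 2095 contribute their day counts.
Then 28 days into September 2095.
Total: 3 + 31 + 30 + 31 + 30 + 31 + 31 + 28 + 31 + 30 + 31 + 30 + 31 + 31 + 30 + 31 + 30 + 31 + 31 + 28 + 31 + 30 + 31 + 30 + 31 + 31 + 30 + 31 + 30 + 31 + 31 + 28 + 31 + 30 + 31 + 30 + 31 + 31 + 28 = 1157.

1157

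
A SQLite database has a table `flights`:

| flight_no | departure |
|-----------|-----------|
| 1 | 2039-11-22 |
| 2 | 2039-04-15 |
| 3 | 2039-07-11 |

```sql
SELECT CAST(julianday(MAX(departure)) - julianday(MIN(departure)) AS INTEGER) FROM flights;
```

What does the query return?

MIN = 2039-04-15, MAX = 2039-11-22.
15 days remain in April 2039 after the 15th (30 − 15).
Full months from May 2039 through October 2039 contribute their day counts.
Then 22 days into November 2039.
Total: 15 + 31 + 30 + 31 + 31 + 30 + 31 + 22 = 221.

221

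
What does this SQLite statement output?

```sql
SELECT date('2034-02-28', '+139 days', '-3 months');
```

2034-04-17

Applying '+139 days' to 2034-02-28: counting 139 days forward gives 2034-07-17.
Adding -3 months to 2034-07-17 gives 2034-04-17.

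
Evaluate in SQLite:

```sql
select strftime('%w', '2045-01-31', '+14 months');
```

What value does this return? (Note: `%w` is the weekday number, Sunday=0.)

6

First apply '+14 months': 2045-01-31 → 2046-03-31.
2046-03-31 is a Saturday; with Sunday=0 that is 6.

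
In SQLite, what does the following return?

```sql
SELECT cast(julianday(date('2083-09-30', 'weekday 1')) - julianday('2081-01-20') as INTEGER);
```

`weekday 1` advances to the next Monday; 2083-09-30 is a Thursday, so it moves forward to 2083-10-04.
11 days remain in January 2081 after the 20th (31 − 20).
Full months from February 2081 through September 2083 contribute their day counts.
Then 4 days into October 2083.
Total: 11 + 28 + 31 + 30 + 31 + 30 + 31 + 31 + 30 + 31 + 30 + 31 + 31 + 28 + 31 + 30 + 31 + 30 + 31 + 31 + 30 + 31 + 30 + 31 + 31 + 28 + 31 + 30 + 31 + 30 + 31 + 31 + 30 + 4 = 987.

987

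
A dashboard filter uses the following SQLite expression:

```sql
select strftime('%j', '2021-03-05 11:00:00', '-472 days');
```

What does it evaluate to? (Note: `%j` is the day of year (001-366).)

First apply '-472 days': 2021-03-05 11:00:00 → 2019-11-19 11:00:00.
Day-of-year for 2019-11-19: days since 2019-01-01 inclusive = 323, zero-padded to 323.

323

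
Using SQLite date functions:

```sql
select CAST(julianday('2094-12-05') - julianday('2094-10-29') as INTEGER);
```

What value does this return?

37

2 days remain in October 2094 after the 29th (31 − 29).
November 2094: 30 days.
Then 5 days into December 2094.
Total: 2 + 30 + 5 = 37.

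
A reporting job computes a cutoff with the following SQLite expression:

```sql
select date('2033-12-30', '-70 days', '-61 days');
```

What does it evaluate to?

Applying '-70 days' to 2033-12-30: counting 70 days back gives 2033-10-21.
Applying '-61 days' to 2033-10-21: counting 61 days back gives 2033-08-21.

2033-08-21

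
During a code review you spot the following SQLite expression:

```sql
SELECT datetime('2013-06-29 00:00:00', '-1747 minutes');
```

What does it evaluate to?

2013-06-27 18:53:00

1747 minutes = 29h 7m; -1747 minutes from 2013-06-29 00:00:00 is 2013-06-27 18:53:00 (crosses midnight).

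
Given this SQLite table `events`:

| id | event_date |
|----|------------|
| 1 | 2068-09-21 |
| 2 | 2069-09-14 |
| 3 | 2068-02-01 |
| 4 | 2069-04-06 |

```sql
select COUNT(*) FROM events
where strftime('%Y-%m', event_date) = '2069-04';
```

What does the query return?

1

Rows with year-month 2069-04: 2069-04-06 → 1.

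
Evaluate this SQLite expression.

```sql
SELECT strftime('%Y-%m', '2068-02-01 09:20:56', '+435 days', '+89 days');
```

First apply '+435 days', '+89 days': 2068-02-01 09:20:56 → 2069-07-09 09:20:56.
`%Y-%m` extracts the year-month: 2069-07.

2069-07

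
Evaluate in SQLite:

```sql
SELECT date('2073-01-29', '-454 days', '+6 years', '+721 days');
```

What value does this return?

2079-10-24

Applying '-454 days' to 2073-01-29: counting 454 days back gives 2071-11-02.
Adding +6 years to 2071-11-02 gives 2077-11-02.
Applying '+721 days' to 2077-11-02: counting 721 days forward gives 2079-10-24.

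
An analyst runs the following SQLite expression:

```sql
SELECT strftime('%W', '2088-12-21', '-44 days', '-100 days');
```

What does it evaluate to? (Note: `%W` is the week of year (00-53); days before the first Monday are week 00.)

First apply '-44 days', '-100 days': 2088-12-21 → 2088-07-30.
2088-07-30 is a Friday. SQLite's %W counts Mondays since the year started; the result is 30.

30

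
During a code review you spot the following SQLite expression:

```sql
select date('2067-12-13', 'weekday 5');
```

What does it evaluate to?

`weekday 5` advances to the next Friday; 2067-12-13 is a Tuesday, so it moves forward to 2067-12-16.

2067-12-16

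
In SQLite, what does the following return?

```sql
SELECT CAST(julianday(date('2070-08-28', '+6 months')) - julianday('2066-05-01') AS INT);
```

1764

Adding +6 months to 2070-08-28 gives 2071-02-28.
30 days remain in May 2066 after the 1st (31 − 1).
Full months from June 2066 through January 2071 contribute their day counts.
Then 28 days into February 2071.
Total: 30 + 30 + 31 + 31 + 30 + 31 + 30 + 31 + 31 + 28 + 31 + 30 + 31 + 30 + 31 + 31 + 30 + 31 + 30 + 31 + 31 + 29 + 31 + 30 + 31 + 30 + 31 + 31 + 30 + 31 + 30 + 31 + 31 + 28 + 31 + 30 + 31 + 30 + 31 + 31 + 30 + 31 + 30 + 31 + 31 + 28 + 31 + 30 + 31 + 30 + 31 + 31 + 30 + 31 + 30 + 31 + 31 + 28 = 1764.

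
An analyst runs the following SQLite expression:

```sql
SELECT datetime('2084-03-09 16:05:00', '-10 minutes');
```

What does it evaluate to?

-10 minutes from 2084-03-09 16:05:00 is 2084-03-09 15:55:00.

2084-03-09 15:55:00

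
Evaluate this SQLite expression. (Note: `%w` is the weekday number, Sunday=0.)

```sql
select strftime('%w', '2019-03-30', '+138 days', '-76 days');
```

First apply '+138 days', '-76 days': 2019-03-30 → 2019-05-31.
2019-05-31 is a Friday; with Sunday=0 that is 5.

5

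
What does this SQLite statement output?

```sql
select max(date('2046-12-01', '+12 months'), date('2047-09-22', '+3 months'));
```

date('2046-12-01', '+12 months') → 2047-12-01.
date('2047-09-22', '+3 months') → 2047-12-22.
Later of the two is 2047-12-22.

2047-12-22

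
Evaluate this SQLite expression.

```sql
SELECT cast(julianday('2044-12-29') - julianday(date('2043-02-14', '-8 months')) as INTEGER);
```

Adding -8 months to 2043-02-14 gives 2042-06-14.
16 days remain in June 2042 after the 14th (30 − 14).
Full months from July 2042 through November 2044 contribute their day counts.
Then 29 days into December 2044.
Total: 16 + 31 + 31 + 30 + 31 + 30 + 31 + 31 + 28 + 31 + 30 + 31 + 30 + 31 + 31 + 30 + 31 + 30 + 31 + 31 + 29 + 31 + 30 + 31 + 30 + 31 + 31 + 30 + 31 + 30 + 29 = 929.

929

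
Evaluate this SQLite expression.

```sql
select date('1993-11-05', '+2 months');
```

Adding +2 months to 1993-11-05 gives 1994-01-05.

1994-01-05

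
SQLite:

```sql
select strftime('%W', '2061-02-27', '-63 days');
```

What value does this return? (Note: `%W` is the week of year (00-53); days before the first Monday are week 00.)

First apply '-63 days': 2061-02-27 → 2060-12-26.
2060-12-26 is a Sunday. SQLite's %W counts Mondays since the year started; the result is 51.

51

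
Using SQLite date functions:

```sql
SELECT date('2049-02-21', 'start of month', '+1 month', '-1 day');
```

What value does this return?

2049-02-28

`start of month` rewinds 2049-02-21 to 2049-02-01.
Adding +1 month to 2049-02-01 gives 2049-03-01.
Going back 1 day from 2049-03-01 reaches 2049-02-28 (last day of February, 28 days).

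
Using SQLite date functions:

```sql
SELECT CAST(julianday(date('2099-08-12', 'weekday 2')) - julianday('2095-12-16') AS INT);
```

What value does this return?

`weekday 2` advances to the next Tuesday; 2099-08-12 is a Wednesday, so it moves forward to 2099-08-18.
15 days remain in December 2095 after the 16th (31 − 16).
Full months from January 2096 through July 2099 contribute their day counts.
Then 18 days into August 2099.
Total: 15 + 31 + 29 + 31 + 30 + 31 + 30 + 31 + 31 + 30 + 31 + 30 + 31 + 31 + 28 + 31 + 30 + 31 + 30 + 31 + 31 + 30 + 31 + 30 + 31 + 31 + 28 + 31 + 30 + 31 + 30 + 31 + 31 + 30 + 31 + 30 + 31 + 31 + 28 + 31 + 30 + 31 + 30 + 31 + 18 = 1341.

1341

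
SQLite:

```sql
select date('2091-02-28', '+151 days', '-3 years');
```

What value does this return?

2088-07-29

Applying '+151 days' to 2091-02-28: counting 151 days forward gives 2091-07-29.
Adding -3 years to 2091-07-29 gives 2088-07-29.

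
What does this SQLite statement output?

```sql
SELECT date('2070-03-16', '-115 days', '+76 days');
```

2070-02-05

Applying '-115 days' to 2070-03-16: counting 115 days back gives 2069-11-21.
Applying '+76 days' to 2069-11-21: counting 76 days forward gives 2070-02-05.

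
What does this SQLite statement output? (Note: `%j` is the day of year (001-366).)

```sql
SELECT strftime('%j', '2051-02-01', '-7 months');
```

First apply '-7 months': 2051-02-01 → 2050-07-01.
Day-of-year for 2050-07-01: days since 2050-01-01 inclusive = 182, zero-padded to 182.

182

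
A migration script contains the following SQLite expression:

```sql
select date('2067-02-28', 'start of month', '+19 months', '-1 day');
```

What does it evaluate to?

2068-08-31

`start of month` rewinds 2067-02-28 to 2067-02-01.
Adding +19 months to 2067-02-01 gives 2068-09-01.
Going back 1 day from 2068-09-01 reaches 2068-08-31 (last day of August, 31 days).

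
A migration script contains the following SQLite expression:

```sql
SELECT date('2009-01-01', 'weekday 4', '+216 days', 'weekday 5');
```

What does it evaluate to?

`weekday 4` advances to the next Thursday; 2009-01-01 is already a Thursday, so it stays at 2009-01-01.
Applying '+216 days' to 2009-01-01: counting 216 days forward gives 2009-08-05.
`weekday 5` advances to the next Friday; 2009-08-05 is a Wednesday, so it moves forward to 2009-08-07.

2009-08-07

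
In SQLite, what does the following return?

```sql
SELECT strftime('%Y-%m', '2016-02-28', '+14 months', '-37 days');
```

First apply '+14 months', '-37 days': 2016-02-28 → 2017-03-22.
`%Y-%m` extracts the year-month: 2017-03.

2017-03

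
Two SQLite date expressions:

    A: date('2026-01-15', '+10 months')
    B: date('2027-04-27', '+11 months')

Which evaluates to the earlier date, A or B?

A = 2026-11-15.
B = 2028-03-27.
A is earlier.

A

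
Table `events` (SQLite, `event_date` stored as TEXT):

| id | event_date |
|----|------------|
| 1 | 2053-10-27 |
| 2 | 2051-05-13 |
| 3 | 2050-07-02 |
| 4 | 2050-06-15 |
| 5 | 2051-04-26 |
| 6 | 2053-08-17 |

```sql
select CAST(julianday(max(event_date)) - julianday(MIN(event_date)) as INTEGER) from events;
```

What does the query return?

MIN = 2050-06-15, MAX = 2053-10-27.
15 days remain in June 2050 after the 15th (30 − 15).
Full months from July 2050 through September 2053 contribute their day counts.
Then 27 days into October 2053.
Total: 15 + 31 + 31 + 30 + 31 + 30 + 31 + 31 + 28 + 31 + 30 + 31 + 30 + 31 + 31 + 30 + 31 + 30 + 31 + 31 + 29 + 31 + 30 + 31 + 30 + 31 + 31 + 30 + 31 + 30 + 31 + 31 + 28 + 31 + 30 + 31 + 30 + 31 + 31 + 30 + 27 = 1230.

1230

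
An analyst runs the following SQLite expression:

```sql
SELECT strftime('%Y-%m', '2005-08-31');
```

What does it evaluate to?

`%Y-%m` extracts the year-month: 2005-08.

2005-08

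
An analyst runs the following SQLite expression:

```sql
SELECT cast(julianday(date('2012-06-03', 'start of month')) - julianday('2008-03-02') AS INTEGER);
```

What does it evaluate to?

`start of month` rewinds 2012-06-03 to 2012-06-01.
29 days remain in March 2008 after the 2nd (31 − 2).
Full months from April 2008 through May 2012 contribute their day counts.
Then 1 day into June 2012.
Total: 29 + 30 + 31 + 30 + 31 + 31 + 30 + 31 + 30 + 31 + 31 + 28 + 31 + 30 + 31 + 30 + 31 + 31 + 30 + 31 + 30 + 31 + 31 + 28 + 31 + 30 + 31 + 30 + 31 + 31 + 30 + 31 + 30 + 31 + 31 + 28 + 31 + 30 + 31 + 30 + 31 + 31 + 30 + 31 + 30 + 31 + 31 + 29 + 31 + 30 + 31 + 1 = 1552.

1552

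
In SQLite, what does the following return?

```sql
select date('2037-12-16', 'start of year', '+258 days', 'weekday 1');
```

2037-09-21

`start of year` rewinds 2037-12-16 to 2037-01-01.
Applying '+258 days' to 2037-01-01: counting 258 days forward gives 2037-09-16.
`weekday 1` advances to the next Monday; 2037-09-16 is a Wednesday, so it moves forward to 2037-09-21.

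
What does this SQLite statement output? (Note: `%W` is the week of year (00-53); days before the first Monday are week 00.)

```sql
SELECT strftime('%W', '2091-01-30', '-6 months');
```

30

First apply '-6 months': 2091-01-30 → 2090-07-30.
2090-07-30 is a Sunday. SQLite's %W counts Mondays since the year started; the result is 30.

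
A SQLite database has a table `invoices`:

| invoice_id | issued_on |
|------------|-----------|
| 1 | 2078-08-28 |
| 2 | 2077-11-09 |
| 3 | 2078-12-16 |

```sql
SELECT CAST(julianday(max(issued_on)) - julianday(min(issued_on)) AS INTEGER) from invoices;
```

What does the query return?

402

MIN = 2077-11-09, MAX = 2078-12-16.
21 days remain in November 2077 after the 9th (30 − 9).
Full months from December 2077 through November 2078 contribute their day counts.
Then 16 days into December 2078.
Total: 21 + 31 + 31 + 28 + 31 + 30 + 31 + 30 + 31 + 31 + 30 + 31 + 30 + 16 = 402.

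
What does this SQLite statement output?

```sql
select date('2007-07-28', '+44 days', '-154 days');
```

Applying '+44 days' to 2007-07-28: counting 44 days forward gives 2007-09-10.
Applying '-154 days' to 2007-09-10: counting 154 days back gives 2007-04-09.

2007-04-09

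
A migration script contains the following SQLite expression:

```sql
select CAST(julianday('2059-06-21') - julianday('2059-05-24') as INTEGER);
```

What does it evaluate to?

28

7 days remain in May 2059 after the 24th (31 − 24).
Then 21 days into June 2059.
Total: 7 + 21 = 28.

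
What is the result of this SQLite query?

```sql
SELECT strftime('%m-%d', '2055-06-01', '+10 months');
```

First apply '+10 months': 2055-06-01 → 2056-04-01.
`%m-%d` extracts the month-day: 04-01.

04-01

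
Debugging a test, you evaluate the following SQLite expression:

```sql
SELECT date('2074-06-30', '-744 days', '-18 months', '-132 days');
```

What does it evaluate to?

Applying '-744 days' to 2074-06-30: counting 744 days back gives 2072-06-16.
Adding -18 months to 2072-06-16 gives 2070-12-16.
Applying '-132 days' to 2070-12-16: counting 132 days back gives 2070-08-06.

2070-08-06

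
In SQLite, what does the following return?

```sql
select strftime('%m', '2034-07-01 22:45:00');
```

07

`%m` extracts the 2-digit month (01-12): 07.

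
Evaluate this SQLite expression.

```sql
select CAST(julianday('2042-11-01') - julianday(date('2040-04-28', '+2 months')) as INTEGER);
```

856

Adding +2 months to 2040-04-28 gives 2040-06-28.
2 days remain in June 2040 after the 28th (30 − 28).
Full months from July 2040 through October 2042 contribute their day counts.
Then 1 day into November 2042.
Total: 2 + 31 + 31 + 30 + 31 + 30 + 31 + 31 + 28 + 31 + 30 + 31 + 30 + 31 + 31 + 30 + 31 + 30 + 31 + 31 + 28 + 31 + 30 + 31 + 30 + 31 + 31 + 30 + 31 + 1 = 856.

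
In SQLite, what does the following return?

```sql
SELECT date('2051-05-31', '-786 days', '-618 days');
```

Applying '-786 days' to 2051-05-31: counting 786 days back gives 2049-04-05.
Applying '-618 days' to 2049-04-05: counting 618 days back gives 2047-07-27.

2047-07-27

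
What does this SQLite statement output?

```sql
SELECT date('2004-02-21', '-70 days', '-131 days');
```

Applying '-70 days' to 2004-02-21: counting 70 days back gives 2003-12-13.
Applying '-131 days' to 2003-12-13: counting 131 days back gives 2003-08-04.

2003-08-04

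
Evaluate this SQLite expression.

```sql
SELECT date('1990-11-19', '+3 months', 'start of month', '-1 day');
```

1991-01-31

Adding +3 months to 1990-11-19 gives 1991-02-19.
`start of month` rewinds 1991-02-19 to 1991-02-01.
Going back 1 day from 1991-02-01 reaches 1991-01-31 (last day of January, 31 days).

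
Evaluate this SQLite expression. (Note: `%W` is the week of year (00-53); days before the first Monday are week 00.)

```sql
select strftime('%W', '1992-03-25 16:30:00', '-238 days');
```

First apply '-238 days': 1992-03-25 16:30:00 → 1991-07-31 16:30:00.
1991-07-31 is a Wednesday. SQLite's %W counts Mondays since the year started; the result is 30.

30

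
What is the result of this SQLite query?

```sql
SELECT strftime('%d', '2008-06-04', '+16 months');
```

04

First apply '+16 months': 2008-06-04 → 2009-10-04.
`%d` extracts the 2-digit day of month: 04.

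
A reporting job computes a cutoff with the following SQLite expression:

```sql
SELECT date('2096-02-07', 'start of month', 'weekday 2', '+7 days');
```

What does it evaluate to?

2096-02-14

`start of month` rewinds 2096-02-07 to 2096-02-01.
`weekday 2` advances to the next Tuesday; 2096-02-01 is a Wednesday, so it moves forward to 2096-02-07.
Advancing 7 more days within February lands on 2096-02-14.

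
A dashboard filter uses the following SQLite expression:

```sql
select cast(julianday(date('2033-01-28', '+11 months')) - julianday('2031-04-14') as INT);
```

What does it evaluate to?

Adding +11 months to 2033-01-28 gives 2033-12-28.
16 days remain in April 2031 after the 14th (30 − 14).
Full months from May 2031 through November 2033 contribute their day counts.
Then 28 days into December 2033.
Total: 16 + 31 + 30 + 31 + 31 + 30 + 31 + 30 + 31 + 31 + 29 + 31 + 30 + 31 + 30 + 31 + 31 + 30 + 31 + 30 + 31 + 31 + 28 + 31 + 30 + 31 + 30 + 31 + 31 + 30 + 31 + 30 + 28 = 989.

989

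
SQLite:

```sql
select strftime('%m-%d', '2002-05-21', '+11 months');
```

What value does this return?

04-21

First apply '+11 months': 2002-05-21 → 2003-04-21.
`%m-%d` extracts the month-day: 04-21.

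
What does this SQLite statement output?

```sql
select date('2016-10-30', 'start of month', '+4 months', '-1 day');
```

2017-01-31

`start of month` rewinds 2016-10-30 to 2016-10-01.
Adding +4 months to 2016-10-01 gives 2017-02-01.
Going back 1 day from 2017-02-01 reaches 2017-01-31 (last day of January, 31 days).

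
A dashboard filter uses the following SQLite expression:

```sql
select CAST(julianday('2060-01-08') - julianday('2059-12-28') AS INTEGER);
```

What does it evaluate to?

3 days remain in December 2059 after the 28th (31 − 28).
Then 8 days into January 2060.
Total: 3 + 8 = 11.

11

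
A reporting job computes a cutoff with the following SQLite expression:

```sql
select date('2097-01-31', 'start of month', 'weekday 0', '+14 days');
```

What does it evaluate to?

2097-01-20

`start of month` rewinds 2097-01-31 to 2097-01-01.
`weekday 0` advances to the next Sunday; 2097-01-01 is a Tuesday, so it moves forward to 2097-01-06.
Advancing 14 more days within January lands on 2097-01-20.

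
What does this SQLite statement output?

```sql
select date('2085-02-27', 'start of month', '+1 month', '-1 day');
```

2085-02-28

`start of month` rewinds 2085-02-27 to 2085-02-01.
Adding +1 month to 2085-02-01 gives 2085-03-01.
Going back 1 day from 2085-03-01 reaches 2085-02-28 (last day of February, 28 days).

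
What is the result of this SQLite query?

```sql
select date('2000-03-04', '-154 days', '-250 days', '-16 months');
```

1997-09-25

Applying '-154 days' to 2000-03-04: counting 154 days back gives 1999-10-02.
Applying '-250 days' to 1999-10-02: counting 250 days back gives 1999-01-25.
Adding -16 months to 1999-01-25 gives 1997-09-25.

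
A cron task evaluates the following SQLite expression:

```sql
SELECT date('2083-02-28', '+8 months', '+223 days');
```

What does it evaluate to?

Adding +8 months to 2083-02-28 gives 2083-10-28.
Applying '+223 days' to 2083-10-28: counting 223 days forward gives 2084-06-07.

2084-06-07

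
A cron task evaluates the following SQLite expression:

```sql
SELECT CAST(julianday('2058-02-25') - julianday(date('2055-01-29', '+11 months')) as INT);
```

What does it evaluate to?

789

Adding +11 months to 2055-01-29 gives 2055-12-29.
2 days remain in December 2055 after the 29th (31 − 29).
Full months from January 2056 through January 2058 contribute their day counts.
Then 25 days into February 2058.
Total: 2 + 31 + 29 + 31 + 30 + 31 + 30 + 31 + 31 + 30 + 31 + 30 + 31 + 31 + 28 + 31 + 30 + 31 + 30 + 31 + 31 + 30 + 31 + 30 + 31 + 31 + 25 = 789.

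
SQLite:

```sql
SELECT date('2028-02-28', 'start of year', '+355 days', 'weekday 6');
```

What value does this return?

2028-12-23

`start of year` rewinds 2028-02-28 to 2028-01-01.
Applying '+355 days' to 2028-01-01: counting 355 days forward gives 2028-12-21.
`weekday 6` advances to the next Saturday; 2028-12-21 is a Thursday, so it moves forward to 2028-12-23.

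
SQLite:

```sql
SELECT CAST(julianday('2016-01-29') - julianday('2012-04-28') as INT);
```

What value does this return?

2 days remain in April 2012 after the 28th (30 − 28).
Full months from May 2012 through December 2015 contribute their day counts.
Then 29 days into January 2016.
Total: 2 + 31 + 30 + 31 + 31 + 30 + 31 + 30 + 31 + 31 + 28 + 31 + 30 + 31 + 30 + 31 + 31 + 30 + 31 + 30 + 31 + 31 + 28 + 31 + 30 + 31 + 30 + 31 + 31 + 30 + 31 + 30 + 31 + 31 + 28 + 31 + 30 + 31 + 30 + 31 + 31 + 30 + 31 + 30 + 31 + 29 = 1371.

1371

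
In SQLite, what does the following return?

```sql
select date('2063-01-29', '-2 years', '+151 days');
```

2061-06-29

Adding -2 years to 2063-01-29 gives 2061-01-29.
Applying '+151 days' to 2061-01-29: counting 151 days forward gives 2061-06-29.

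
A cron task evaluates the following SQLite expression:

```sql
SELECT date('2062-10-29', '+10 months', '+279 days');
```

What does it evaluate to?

2064-06-03

Adding +10 months to 2062-10-29 gives 2063-08-29.
Applying '+279 days' to 2063-08-29: counting 279 days forward gives 2064-06-03.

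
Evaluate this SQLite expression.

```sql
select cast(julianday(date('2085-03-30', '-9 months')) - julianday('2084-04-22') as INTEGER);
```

Adding -9 months to 2085-03-30 gives 2084-06-30.
8 days remain in April 2084 after the 22nd (30 − 22).
May 2084: 31 days.
Then 30 days into June 2084.
Total: 8 + 31 + 30 = 69.

69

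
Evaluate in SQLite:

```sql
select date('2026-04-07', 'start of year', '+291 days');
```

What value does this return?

2026-10-19

`start of year` rewinds 2026-04-07 to 2026-01-01.
Applying '+291 days' to 2026-01-01: counting 291 days forward gives 2026-10-19.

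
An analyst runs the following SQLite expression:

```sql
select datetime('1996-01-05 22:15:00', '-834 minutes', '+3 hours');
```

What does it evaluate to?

834 minutes = 13h 54m; -834 minutes from 1996-01-05 22:15:00 is 1996-01-05 08:21:00.
+3 hours from 1996-01-05 08:21:00 is 1996-01-05 11:21:00.

1996-01-05 11:21:00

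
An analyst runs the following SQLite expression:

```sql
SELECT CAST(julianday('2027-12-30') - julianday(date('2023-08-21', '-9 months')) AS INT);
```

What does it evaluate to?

Adding -9 months to 2023-08-21 gives 2022-11-21.
9 days remain in November 2022 after the 21st (30 − 21).
Full months from December 2022 through November 2027 contribute their day counts.
Then 30 days into December 2027.
Total: 9 + 31 + 31 + 28 + 31 + 30 + 31 + 30 + 31 + 31 + 30 + 31 + 30 + 31 + 31 + 29 + 31 + 30 + 31 + 30 + 31 + 31 + 30 + 31 + 30 + 31 + 31 + 28 + 31 + 30 + 31 + 30 + 31 + 31 + 30 + 31 + 30 + 31 + 31 + 28 + 31 + 30 + 31 + 30 + 31 + 31 + 30 + 31 + 30 + 31 + 31 + 28 + 31 + 30 + 31 + 30 + 31 + 31 + 30 + 31 + 30 + 30 = 1865.

1865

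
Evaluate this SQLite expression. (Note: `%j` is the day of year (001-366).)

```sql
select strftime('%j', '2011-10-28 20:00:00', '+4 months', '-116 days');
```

308

First apply '+4 months', '-116 days': 2011-10-28 20:00:00 → 2011-11-04 20:00:00.
Day-of-year for 2011-11-04: days since 2011-01-01 inclusive = 308, zero-padded to 308.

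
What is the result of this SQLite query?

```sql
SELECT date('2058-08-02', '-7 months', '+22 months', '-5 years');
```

Adding -7 months to 2058-08-02 gives 2058-01-02.
Adding +22 months to 2058-01-02 gives 2059-11-02.
Adding -5 years to 2059-11-02 gives 2054-11-02.

2054-11-02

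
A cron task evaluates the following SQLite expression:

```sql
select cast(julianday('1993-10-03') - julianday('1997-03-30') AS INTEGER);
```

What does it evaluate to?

28 days remain in October 1993 after the 3rd (31 − 3).
Full months from November 1993 through February 1997 contribute their day counts.
Then 30 days into March 1997.
Total: 28 + 30 + 31 + 31 + 28 + 31 + 30 + 31 + 30 + 31 + 31 + 30 + 31 + 30 + 31 + 31 + 28 + 31 + 30 + 31 + 30 + 31 + 31 + 30 + 31 + 30 + 31 + 31 + 29 + 31 + 30 + 31 + 30 + 31 + 31 + 30 + 31 + 30 + 31 + 31 + 28 + 30 = 1274.
The subtraction is earlier − later, so the result is −1274 → -1274.

-1274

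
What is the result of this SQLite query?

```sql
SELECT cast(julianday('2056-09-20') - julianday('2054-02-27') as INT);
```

936

1 day remains in February 2054 after the 27th (28 − 27).
Full months from March 2054 through August 2056 contribute their day counts.
Then 20 days into September 2056.
Total: 1 + 31 + 30 + 31 + 30 + 31 + 31 + 30 + 31 + 30 + 31 + 31 + 28 + 31 + 30 + 31 + 30 + 31 + 31 + 30 + 31 + 30 + 31 + 31 + 29 + 31 + 30 + 31 + 30 + 31 + 31 + 20 = 936.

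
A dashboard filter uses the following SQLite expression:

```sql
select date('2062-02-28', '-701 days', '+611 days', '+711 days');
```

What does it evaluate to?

2063-11-11

Applying '-701 days' to 2062-02-28: counting 701 days back gives 2060-03-29.
Applying '+611 days' to 2060-03-29: counting 611 days forward gives 2061-11-30.
Applying '+711 days' to 2061-11-30: counting 711 days forward gives 2063-11-11.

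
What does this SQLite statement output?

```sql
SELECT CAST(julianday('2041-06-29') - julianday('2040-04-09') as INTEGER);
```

21 days remain in April 2040 after the 9th (30 − 9).
Full months from May 2040 through May 2041 contribute their day counts.
Then 29 days into June 2041.
Total: 21 + 31 + 30 + 31 + 31 + 30 + 31 + 30 + 31 + 31 + 28 + 31 + 30 + 31 + 29 = 446.

446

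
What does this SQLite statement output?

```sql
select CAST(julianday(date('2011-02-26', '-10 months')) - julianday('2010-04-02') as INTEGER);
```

24

Adding -10 months to 2011-02-26 gives 2010-04-26.
Both dates are in April 2010: 26 − 2 = 24.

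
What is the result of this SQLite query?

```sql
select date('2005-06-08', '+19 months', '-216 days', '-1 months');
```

Adding +19 months to 2005-06-08 gives 2007-01-08.
Applying '-216 days' to 2007-01-08: counting 216 days back gives 2006-06-06.
Adding -1 month to 2006-06-06 gives 2006-05-06.

2006-05-06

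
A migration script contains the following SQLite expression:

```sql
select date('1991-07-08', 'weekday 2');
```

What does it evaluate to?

`weekday 2` advances to the next Tuesday; 1991-07-08 is a Monday, so it moves forward to 1991-07-09.

1991-07-09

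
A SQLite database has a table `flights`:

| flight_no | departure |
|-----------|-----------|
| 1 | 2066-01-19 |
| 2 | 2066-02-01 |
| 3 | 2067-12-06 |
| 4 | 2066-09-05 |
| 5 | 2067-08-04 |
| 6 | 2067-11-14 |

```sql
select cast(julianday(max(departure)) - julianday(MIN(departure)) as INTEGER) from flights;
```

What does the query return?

686

MIN = 2066-01-19, MAX = 2067-12-06.
12 days remain in January 2066 after the 19th (31 − 19).
Full months from February 2066 through November 2067 contribute their day counts.
Then 6 days into December 2067.
Total: 12 + 28 + 31 + 30 + 31 + 30 + 31 + 31 + 30 + 31 + 30 + 31 + 31 + 28 + 31 + 30 + 31 + 30 + 31 + 31 + 30 + 31 + 30 + 6 = 686.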